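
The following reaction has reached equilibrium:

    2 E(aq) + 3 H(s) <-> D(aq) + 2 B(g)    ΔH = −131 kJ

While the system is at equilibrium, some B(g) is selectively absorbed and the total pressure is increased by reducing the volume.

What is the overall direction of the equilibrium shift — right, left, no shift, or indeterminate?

Removing B (g), a product, drives the reaction to the right.
Gas moles: reactants 0, products 2 (Δn_gas = +2). Compression shifts the system toward the side with fewer moles of gas — to the left.
The individual effects push in opposite directions; without quantitative information the net direction cannot be determined.

cannot be determined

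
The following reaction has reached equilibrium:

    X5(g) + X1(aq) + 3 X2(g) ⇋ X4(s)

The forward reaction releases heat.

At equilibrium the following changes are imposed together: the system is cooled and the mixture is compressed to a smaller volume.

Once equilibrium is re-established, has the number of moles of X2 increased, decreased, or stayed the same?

The forward reaction is exothermic. Lowering T favours the exothermic direction — shift to the right.
Gas moles: reactants 4, products 0 (Δn_gas = -4). Compression shifts the system toward the side with fewer moles of gas — to the right.
The net shift is to the right. X2 is a reactant, so its amount decreases.

decreases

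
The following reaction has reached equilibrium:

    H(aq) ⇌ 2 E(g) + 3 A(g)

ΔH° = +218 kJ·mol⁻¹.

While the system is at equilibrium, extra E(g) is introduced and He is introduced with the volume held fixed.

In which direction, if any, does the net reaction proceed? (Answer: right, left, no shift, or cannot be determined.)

Adding E (g), a product, drives the reaction to the left.
At constant volume, adding an inert gas leaves every reacting species' partial pressure unchanged, so Q is unchanged — no shift from this change.
Only the nonzero effect(s) matter; the net shift is to the left.

left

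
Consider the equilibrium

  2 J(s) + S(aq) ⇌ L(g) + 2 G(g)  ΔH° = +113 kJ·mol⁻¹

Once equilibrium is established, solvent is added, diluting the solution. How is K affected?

unchanged

The equilibrium constant depends only on temperature. This perturbation may move the position of equilibrium, but since T is unchanged, K itself is unchanged.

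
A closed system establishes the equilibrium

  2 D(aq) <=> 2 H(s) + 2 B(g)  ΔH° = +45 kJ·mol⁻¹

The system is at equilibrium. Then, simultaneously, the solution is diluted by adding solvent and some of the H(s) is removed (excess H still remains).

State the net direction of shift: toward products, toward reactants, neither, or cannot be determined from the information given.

left

Dilution lowers every aqueous concentration by the same factor. Δn_aq = 0 − 2 = -2, so the system shifts toward the side with more dissolved moles — to the left.
H is a pure solid; its activity is 1 regardless of amount, so Q is unaffected — no shift from this change.
Only the nonzero effect(s) matter; the net shift is to the left.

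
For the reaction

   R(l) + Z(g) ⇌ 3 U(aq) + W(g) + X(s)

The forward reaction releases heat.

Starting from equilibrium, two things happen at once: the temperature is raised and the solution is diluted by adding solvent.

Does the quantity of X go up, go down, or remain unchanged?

cannot be determined

The forward reaction is exothermic. Raising T favours the endothermic direction — shift to the left.
Dilution lowers every aqueous concentration by the same factor. Δn_aq = 3 − 0 = +3, so the system shifts toward the side with more dissolved moles — to the right.
The two effects oppose each other, so the net shift — and hence the change in X — cannot be determined from the given information.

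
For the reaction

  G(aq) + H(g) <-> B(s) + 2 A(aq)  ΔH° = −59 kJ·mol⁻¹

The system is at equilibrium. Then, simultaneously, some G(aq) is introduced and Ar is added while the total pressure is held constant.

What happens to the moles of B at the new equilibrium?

cannot be determined

Adding G (aq), a reactant, drives the reaction to the right.
Adding inert gas at constant total pressure expands the volume and lowers every reacting partial pressure. With Δn_gas = 0 − 1 = -1, Q moves away from K toward the side with fewer gas moles, so the system shifts toward the side with more gas moles — to the left.
The two effects oppose each other, so the net shift — and hence the change in B — cannot be determined from the given information.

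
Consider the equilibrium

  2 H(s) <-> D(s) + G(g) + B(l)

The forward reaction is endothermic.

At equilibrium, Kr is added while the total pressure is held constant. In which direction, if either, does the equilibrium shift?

Adding inert gas at constant total pressure expands the volume and lowers every reacting partial pressure. With Δn_gas = 1 − 0 = +1, Q moves away from K toward the side with fewer gas moles, so the system shifts toward the side with more gas moles — to the right.

right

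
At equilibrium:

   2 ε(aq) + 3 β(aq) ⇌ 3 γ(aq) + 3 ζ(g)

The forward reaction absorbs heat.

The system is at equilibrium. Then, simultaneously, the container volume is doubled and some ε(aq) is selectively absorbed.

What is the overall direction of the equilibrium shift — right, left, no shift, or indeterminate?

cannot be determined

Gas moles: reactants 0, products 3 (Δn_gas = +3). Expansion shifts the system toward the side with more moles of gas — to the right.
Removing ε (aq), a reactant, drives the reaction to the left.
The individual effects push in opposite directions; without quantitative information the net direction cannot be determined.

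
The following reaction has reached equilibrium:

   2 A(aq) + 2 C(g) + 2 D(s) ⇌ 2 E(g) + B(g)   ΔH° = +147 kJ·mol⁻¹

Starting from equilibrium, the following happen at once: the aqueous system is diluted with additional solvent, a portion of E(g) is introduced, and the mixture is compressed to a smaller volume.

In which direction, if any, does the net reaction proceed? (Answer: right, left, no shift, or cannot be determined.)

left

Dilution lowers every aqueous concentration by the same factor. Δn_aq = 0 − 2 = -2, so the system shifts toward the side with more dissolved moles — to the left.
Adding E (g), a product, drives the reaction to the left.
Gas moles: reactants 2, products 3 (Δn_gas = +1). Compression shifts the system toward the side with fewer moles of gas — to the left.
All effects act in the same direction — net shift to the left.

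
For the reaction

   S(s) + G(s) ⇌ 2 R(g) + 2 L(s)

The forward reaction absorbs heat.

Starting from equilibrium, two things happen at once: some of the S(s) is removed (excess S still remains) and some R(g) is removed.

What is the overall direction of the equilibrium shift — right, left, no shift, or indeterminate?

S is a pure solid; its activity is 1 regardless of amount, so Q is unaffected — no shift from this change.
Removing R (g), a product, drives the reaction to the right.
Only the nonzero effect(s) matter; the net shift is to the right.

right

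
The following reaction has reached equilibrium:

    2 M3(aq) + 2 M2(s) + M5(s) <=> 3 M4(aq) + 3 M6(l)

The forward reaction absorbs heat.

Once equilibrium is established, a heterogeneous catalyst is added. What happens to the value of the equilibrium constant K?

unchanged

The equilibrium constant depends only on temperature. This perturbation changes neither the position of equilibrium nor K.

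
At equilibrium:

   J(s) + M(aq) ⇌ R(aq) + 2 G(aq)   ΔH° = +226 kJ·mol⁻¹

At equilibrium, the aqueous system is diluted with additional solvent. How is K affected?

unchanged

The equilibrium constant depends only on temperature. This perturbation may move the position of equilibrium, but since T is unchanged, K itself is unchanged.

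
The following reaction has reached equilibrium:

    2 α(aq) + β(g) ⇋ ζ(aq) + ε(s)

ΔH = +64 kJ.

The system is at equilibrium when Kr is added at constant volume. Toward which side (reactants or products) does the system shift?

At constant volume, adding an inert gas leaves every reacting species' partial pressure unchanged, so Q is unchanged — no shift from this change.

no shift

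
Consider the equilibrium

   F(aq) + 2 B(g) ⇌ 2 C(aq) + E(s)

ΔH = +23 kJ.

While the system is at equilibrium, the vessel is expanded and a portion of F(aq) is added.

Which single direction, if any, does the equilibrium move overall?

Gas moles: reactants 2, products 0 (Δn_gas = -2). Expansion shifts the system toward the side with more moles of gas — to the left.
Adding F (aq), a reactant, drives the reaction to the right.
The individual effects push in opposite directions; without quantitative information the net direction cannot be determined.

cannot be determined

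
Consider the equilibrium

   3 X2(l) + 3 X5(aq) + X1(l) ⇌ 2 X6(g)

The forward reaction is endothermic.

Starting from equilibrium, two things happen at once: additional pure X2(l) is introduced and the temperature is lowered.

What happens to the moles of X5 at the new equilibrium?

increases

X2 is a pure liquid; its activity is 1 regardless of amount, so Q is unaffected — no shift from this change.
The forward reaction is endothermic. Lowering T favours the exothermic direction — shift to the left.
The net shift is to the left. X5 is a reactant, so its amount increases.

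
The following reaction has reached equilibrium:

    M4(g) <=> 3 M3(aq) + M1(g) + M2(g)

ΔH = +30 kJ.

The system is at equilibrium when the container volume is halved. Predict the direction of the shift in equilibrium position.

left

Gas moles: reactants 1, products 2 (Δn_gas = +1). Compression shifts the system toward the side with fewer moles of gas — to the left.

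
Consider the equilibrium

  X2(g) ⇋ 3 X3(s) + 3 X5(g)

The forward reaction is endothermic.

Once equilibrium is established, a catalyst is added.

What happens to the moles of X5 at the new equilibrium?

unchanged

A catalyst speeds both forward and reverse rates equally; it changes neither Q nor K — no shift from this change.
No net shift occurs, so the amount of X5 is unchanged.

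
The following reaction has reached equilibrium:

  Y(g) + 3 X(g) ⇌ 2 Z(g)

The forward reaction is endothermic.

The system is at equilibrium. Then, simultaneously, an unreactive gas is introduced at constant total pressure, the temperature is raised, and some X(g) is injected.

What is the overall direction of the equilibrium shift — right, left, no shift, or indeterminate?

cannot be determined

Adding inert gas at constant total pressure expands the volume and lowers every reacting partial pressure. With Δn_gas = 2 − 4 = -2, Q moves away from K toward the side with fewer gas moles, so the system shifts toward the side with more gas moles — to the left.
The forward reaction is endothermic. Raising T favours the endothermic direction — shift to the right.
Adding X (g), a reactant, drives the reaction to the right.
The individual effects push in opposite directions; without quantitative information the net direction cannot be determined.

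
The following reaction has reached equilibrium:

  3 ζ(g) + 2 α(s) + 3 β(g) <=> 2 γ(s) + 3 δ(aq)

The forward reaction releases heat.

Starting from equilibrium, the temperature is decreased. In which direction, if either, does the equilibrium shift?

The forward reaction is exothermic. Lowering T favours the exothermic direction — shift to the right.

right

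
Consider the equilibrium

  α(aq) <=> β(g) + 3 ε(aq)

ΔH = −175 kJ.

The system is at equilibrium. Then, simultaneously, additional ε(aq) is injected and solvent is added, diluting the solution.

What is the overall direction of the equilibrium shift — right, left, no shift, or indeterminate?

Adding ε (aq), a product, drives the reaction to the left.
Dilution lowers every aqueous concentration by the same factor. Δn_aq = 3 − 1 = +2, so the system shifts toward the side with more dissolved moles — to the right.
The individual effects push in opposite directions; without quantitative information the net direction cannot be determined.

cannot be determined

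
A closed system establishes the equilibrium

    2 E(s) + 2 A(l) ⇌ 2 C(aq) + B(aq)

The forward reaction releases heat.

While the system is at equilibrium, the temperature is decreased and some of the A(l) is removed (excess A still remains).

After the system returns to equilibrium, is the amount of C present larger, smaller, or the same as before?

increases

The forward reaction is exothermic. Lowering T favours the exothermic direction — shift to the right.
A is a pure liquid; its activity is 1 regardless of amount, so Q is unaffected — no shift from this change.
The net shift is to the right. C is a product, so its amount increases.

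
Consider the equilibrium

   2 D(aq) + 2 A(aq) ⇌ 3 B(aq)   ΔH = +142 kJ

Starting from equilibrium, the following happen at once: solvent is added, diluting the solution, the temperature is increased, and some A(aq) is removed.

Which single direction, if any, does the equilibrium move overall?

Dilution lowers every aqueous concentration by the same factor. Δn_aq = 3 − 4 = -1, so the system shifts toward the side with more dissolved moles — to the left.
The forward reaction is endothermic. Raising T favours the endothermic direction — shift to the right.
Removing A (aq), a reactant, drives the reaction to the left.
The individual effects push in opposite directions; without quantitative information the net direction cannot be determined.

cannot be determined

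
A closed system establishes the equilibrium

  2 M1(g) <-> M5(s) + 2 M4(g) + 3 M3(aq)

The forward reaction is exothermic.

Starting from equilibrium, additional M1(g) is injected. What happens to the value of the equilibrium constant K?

unchanged

The equilibrium constant depends only on temperature. This perturbation may move the position of equilibrium, but since T is unchanged, K itself is unchanged.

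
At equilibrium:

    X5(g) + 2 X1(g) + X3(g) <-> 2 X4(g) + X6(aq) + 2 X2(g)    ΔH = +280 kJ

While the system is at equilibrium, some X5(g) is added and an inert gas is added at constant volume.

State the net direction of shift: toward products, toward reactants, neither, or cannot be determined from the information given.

right

Adding X5 (g), a reactant, drives the reaction to the right.
At constant volume, adding an inert gas leaves every reacting species' partial pressure unchanged, so Q is unchanged — no shift from this change.
Only the nonzero effect(s) matter; the net shift is to the right.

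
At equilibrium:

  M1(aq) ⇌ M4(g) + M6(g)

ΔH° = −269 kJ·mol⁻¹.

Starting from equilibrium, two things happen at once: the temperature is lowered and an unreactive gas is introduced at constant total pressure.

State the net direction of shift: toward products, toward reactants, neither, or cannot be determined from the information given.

The forward reaction is exothermic. Lowering T favours the exothermic direction — shift to the right.
Adding inert gas at constant total pressure expands the volume and lowers every reacting partial pressure. With Δn_gas = 2 − 0 = +2, Q moves away from K toward the side with fewer gas moles, so the system shifts toward the side with more gas moles — to the right.
All effects act in the same direction — net shift to the right.

right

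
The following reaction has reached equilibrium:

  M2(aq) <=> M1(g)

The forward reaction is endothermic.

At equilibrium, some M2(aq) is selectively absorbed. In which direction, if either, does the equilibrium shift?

Removing M2 (aq), a reactant, drives the reaction to the left.

left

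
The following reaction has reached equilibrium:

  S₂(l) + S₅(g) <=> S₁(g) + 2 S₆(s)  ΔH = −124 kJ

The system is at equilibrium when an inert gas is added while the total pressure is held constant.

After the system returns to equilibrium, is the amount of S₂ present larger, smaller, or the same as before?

Adding inert gas at constant total pressure expands the volume, scaling every reacting partial pressure by the same factor. Δn_gas = 1 − 1 = 0, so Q is unchanged — no shift.
No net shift occurs, so the amount of S₂ is unchanged.

unchanged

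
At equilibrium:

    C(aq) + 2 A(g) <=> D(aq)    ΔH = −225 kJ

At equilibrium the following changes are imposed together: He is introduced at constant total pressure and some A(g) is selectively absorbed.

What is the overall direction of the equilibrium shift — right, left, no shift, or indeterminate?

left

Adding inert gas at constant total pressure expands the volume and lowers every reacting partial pressure. With Δn_gas = 0 − 2 = -2, Q moves away from K toward the side with fewer gas moles, so the system shifts toward the side with more gas moles — to the left.
Removing A (g), a reactant, drives the reaction to the left.
All effects act in the same direction — net shift to the left.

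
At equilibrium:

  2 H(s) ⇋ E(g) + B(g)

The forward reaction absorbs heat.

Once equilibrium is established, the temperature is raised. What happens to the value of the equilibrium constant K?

K depends on temperature via the van 't Hoff relation. The forward reaction is endothermic, so raising T increases K.

increases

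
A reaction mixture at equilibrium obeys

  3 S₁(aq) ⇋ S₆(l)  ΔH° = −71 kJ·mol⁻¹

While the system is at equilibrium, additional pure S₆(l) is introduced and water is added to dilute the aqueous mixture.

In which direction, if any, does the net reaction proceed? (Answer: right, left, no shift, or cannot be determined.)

left

S₆ is a pure liquid; its activity is 1 regardless of amount, so Q is unaffected — no shift from this change.
Dilution lowers every aqueous concentration by the same factor. Δn_aq = 0 − 3 = -3, so the system shifts toward the side with more dissolved moles — to the left.
Only the nonzero effect(s) matter; the net shift is to the left.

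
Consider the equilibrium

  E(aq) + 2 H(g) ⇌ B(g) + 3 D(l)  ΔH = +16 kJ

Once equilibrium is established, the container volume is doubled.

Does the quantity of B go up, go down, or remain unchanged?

decreases

Gas moles: reactants 2, products 1 (Δn_gas = -1). Expansion shifts the system toward the side with more moles of gas — to the left.
The net shift is to the left. B is a product, so its amount decreases.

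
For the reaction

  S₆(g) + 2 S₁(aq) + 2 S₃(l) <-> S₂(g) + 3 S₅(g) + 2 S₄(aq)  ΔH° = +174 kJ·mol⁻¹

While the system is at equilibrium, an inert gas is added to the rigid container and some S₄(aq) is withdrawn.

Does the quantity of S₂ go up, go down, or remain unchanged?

At constant volume, adding an inert gas leaves every reacting species' partial pressure unchanged, so Q is unchanged — no shift from this change.
Removing S₄ (aq), a product, drives the reaction to the right.
The net shift is to the right. S₂ is a product, so its amount increases.

increases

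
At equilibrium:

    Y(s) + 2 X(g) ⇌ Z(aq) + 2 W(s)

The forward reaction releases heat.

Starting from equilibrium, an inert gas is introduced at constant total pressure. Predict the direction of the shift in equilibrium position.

Adding inert gas at constant total pressure expands the volume and lowers every reacting partial pressure. With Δn_gas = 0 − 2 = -2, Q moves away from K toward the side with fewer gas moles, so the system shifts toward the side with more gas moles — to the left.

left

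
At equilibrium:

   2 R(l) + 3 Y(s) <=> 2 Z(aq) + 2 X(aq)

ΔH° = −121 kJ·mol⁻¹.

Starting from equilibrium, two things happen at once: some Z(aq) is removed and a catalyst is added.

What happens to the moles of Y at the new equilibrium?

decreases

Removing Z (aq), a product, drives the reaction to the right.
A catalyst speeds both forward and reverse rates equally; it changes neither Q nor K — no shift from this change.
The net shift is to the right. Y is a reactant, so its amount decreases.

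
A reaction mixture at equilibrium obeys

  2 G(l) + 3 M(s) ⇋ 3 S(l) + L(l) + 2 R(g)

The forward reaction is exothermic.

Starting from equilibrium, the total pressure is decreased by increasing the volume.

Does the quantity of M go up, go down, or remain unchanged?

Gas moles: reactants 0, products 2 (Δn_gas = +2). Expansion shifts the system toward the side with more moles of gas — to the right.
The net shift is to the right. M is a reactant, so its amount decreases.

decreases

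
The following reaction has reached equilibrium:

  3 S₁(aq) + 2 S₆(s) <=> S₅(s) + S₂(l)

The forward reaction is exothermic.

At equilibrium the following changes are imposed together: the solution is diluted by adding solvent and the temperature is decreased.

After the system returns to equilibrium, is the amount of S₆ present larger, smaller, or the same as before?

Dilution lowers every aqueous concentration by the same factor. Δn_aq = 0 − 3 = -3, so the system shifts toward the side with more dissolved moles — to the left.
The forward reaction is exothermic. Lowering T favours the exothermic direction — shift to the right.
The two effects oppose each other, so the net shift — and hence the change in S₆ — cannot be determined from the given information.

cannot be determined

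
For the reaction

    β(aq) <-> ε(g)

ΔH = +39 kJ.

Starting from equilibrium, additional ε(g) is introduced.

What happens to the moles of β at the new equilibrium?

Adding ε (g), a product, drives the reaction to the left.
The net shift is to the left. β is a reactant, so its amount increases.

increases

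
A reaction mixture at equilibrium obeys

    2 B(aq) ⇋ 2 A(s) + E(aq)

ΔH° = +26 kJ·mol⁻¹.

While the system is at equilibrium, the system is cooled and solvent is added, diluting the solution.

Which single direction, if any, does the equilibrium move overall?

left

The forward reaction is endothermic. Lowering T favours the exothermic direction — shift to the left.
Dilution lowers every aqueous concentration by the same factor. Δn_aq = 1 − 2 = -1, so the system shifts toward the side with more dissolved moles — to the left.
All effects act in the same direction — net shift to the left.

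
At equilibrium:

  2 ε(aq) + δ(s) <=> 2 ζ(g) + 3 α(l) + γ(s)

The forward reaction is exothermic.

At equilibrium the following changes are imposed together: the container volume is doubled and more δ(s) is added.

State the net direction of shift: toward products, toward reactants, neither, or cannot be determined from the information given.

right

Gas moles: reactants 0, products 2 (Δn_gas = +2). Expansion shifts the system toward the side with more moles of gas — to the right.
δ is a pure solid; its activity is 1 regardless of amount, so Q is unaffected — no shift from this change.
Only the nonzero effect(s) matter; the net shift is to the right.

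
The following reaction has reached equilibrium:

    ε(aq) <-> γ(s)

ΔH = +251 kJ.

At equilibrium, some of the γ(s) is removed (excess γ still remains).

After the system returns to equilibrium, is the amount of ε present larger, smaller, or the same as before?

unchanged

γ is a pure solid; its activity is 1 regardless of amount, so Q is unaffected — no shift from this change.
No net shift occurs, so the amount of ε is unchanged.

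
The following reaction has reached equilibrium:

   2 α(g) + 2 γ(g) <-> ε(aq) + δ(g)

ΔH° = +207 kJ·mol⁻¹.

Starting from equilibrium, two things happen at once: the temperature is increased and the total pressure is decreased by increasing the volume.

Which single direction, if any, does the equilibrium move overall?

The forward reaction is endothermic. Raising T favours the endothermic direction — shift to the right.
Gas moles: reactants 4, products 1 (Δn_gas = -3). Expansion shifts the system toward the side with more moles of gas — to the left.
The individual effects push in opposite directions; without quantitative information the net direction cannot be determined.

cannot be determined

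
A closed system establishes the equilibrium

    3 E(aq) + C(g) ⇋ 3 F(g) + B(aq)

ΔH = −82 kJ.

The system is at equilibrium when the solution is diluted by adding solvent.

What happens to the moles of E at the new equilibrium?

increases

Dilution lowers every aqueous concentration by the same factor. Δn_aq = 1 − 3 = -2, so the system shifts toward the side with more dissolved moles — to the left.
The net shift is to the left. E is a reactant, so its amount increases.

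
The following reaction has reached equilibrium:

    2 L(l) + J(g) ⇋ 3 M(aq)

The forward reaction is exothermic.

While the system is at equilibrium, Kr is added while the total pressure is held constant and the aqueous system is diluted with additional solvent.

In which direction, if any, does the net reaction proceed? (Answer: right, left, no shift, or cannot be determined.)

Adding inert gas at constant total pressure expands the volume and lowers every reacting partial pressure. With Δn_gas = 0 − 1 = -1, Q moves away from K toward the side with fewer gas moles, so the system shifts toward the side with more gas moles — to the left.
Dilution lowers every aqueous concentration by the same factor. Δn_aq = 3 − 0 = +3, so the system shifts toward the side with more dissolved moles — to the right.
The individual effects push in opposite directions; without quantitative information the net direction cannot be determined.

cannot be determined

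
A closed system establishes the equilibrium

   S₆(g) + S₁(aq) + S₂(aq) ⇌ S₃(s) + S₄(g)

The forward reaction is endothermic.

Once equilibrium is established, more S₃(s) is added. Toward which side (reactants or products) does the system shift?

S₃ is a pure solid; its activity is 1 regardless of amount, so Q is unaffected — no shift from this change.

no shift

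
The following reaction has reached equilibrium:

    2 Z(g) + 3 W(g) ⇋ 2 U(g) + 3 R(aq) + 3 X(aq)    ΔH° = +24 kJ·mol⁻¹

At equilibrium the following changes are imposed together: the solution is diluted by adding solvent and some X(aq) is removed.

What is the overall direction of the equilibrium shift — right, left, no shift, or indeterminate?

right

Dilution lowers every aqueous concentration by the same factor. Δn_aq = 6 − 0 = +6, so the system shifts toward the side with more dissolved moles — to the right.
Removing X (aq), a product, drives the reaction to the right.
All effects act in the same direction — net shift to the right.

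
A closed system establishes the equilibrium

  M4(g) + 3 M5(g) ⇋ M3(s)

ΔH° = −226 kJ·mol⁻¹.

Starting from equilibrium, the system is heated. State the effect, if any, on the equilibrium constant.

K depends on temperature via the van 't Hoff relation. The forward reaction is exothermic, so raising T decreases K.

decreases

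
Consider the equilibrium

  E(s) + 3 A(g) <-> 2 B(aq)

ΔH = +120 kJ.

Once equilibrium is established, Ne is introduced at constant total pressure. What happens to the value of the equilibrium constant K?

The equilibrium constant depends only on temperature. This perturbation may move the position of equilibrium, but since T is unchanged, K itself is unchanged.

unchanged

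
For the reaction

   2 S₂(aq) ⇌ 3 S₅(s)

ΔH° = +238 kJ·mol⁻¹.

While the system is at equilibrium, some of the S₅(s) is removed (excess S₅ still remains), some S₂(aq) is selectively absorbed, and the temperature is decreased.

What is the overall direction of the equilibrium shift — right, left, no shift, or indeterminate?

S₅ is a pure solid; its activity is 1 regardless of amount, so Q is unaffected — no shift from this change.
Removing S₂ (aq), a reactant, drives the reaction to the left.
The forward reaction is endothermic. Lowering T favours the exothermic direction — shift to the left.
Only the nonzero effect(s) matter; the net shift is to the left.

left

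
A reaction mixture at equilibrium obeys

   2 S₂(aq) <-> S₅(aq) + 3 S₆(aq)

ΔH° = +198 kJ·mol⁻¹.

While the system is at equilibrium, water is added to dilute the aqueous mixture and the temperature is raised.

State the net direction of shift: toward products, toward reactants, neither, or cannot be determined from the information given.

right

Dilution lowers every aqueous concentration by the same factor. Δn_aq = 4 − 2 = +2, so the system shifts toward the side with more dissolved moles — to the right.
The forward reaction is endothermic. Raising T favours the endothermic direction — shift to the right.
All effects act in the same direction — net shift to the right.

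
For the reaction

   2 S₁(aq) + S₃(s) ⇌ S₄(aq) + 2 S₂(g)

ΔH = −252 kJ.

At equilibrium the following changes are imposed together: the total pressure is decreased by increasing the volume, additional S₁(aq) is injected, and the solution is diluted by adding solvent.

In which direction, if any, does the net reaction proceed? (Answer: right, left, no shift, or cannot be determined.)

cannot be determined

Gas moles: reactants 0, products 2 (Δn_gas = +2). Expansion shifts the system toward the side with more moles of gas — to the right.
Adding S₁ (aq), a reactant, drives the reaction to the right.
Dilution lowers every aqueous concentration by the same factor. Δn_aq = 1 − 2 = -1, so the system shifts toward the side with more dissolved moles — to the left.
The individual effects push in opposite directions; without quantitative information the net direction cannot be determined.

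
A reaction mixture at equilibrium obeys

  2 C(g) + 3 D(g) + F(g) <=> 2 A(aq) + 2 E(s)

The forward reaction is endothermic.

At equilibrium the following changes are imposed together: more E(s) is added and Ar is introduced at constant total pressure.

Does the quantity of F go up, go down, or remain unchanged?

E is a pure solid; its activity is 1 regardless of amount, so Q is unaffected — no shift from this change.
Adding inert gas at constant total pressure expands the volume and lowers every reacting partial pressure. With Δn_gas = 0 − 6 = -6, Q moves away from K toward the side with fewer gas moles, so the system shifts toward the side with more gas moles — to the left.
The net shift is to the left. F is a reactant, so its amount increases.

increases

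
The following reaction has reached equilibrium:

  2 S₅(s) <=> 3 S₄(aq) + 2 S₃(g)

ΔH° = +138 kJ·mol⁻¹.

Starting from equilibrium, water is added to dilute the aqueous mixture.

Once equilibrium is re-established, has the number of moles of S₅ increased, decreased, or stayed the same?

Dilution lowers every aqueous concentration by the same factor. Δn_aq = 3 − 0 = +3, so the system shifts toward the side with more dissolved moles — to the right.
The net shift is to the right. S₅ is a reactant, so its amount decreases.

decreases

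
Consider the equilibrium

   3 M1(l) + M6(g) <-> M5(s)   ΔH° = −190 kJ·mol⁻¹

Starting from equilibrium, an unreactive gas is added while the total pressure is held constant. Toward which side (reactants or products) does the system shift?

Adding inert gas at constant total pressure expands the volume and lowers every reacting partial pressure. With Δn_gas = 0 − 1 = -1, Q moves away from K toward the side with fewer gas moles, so the system shifts toward the side with more gas moles — to the left.

left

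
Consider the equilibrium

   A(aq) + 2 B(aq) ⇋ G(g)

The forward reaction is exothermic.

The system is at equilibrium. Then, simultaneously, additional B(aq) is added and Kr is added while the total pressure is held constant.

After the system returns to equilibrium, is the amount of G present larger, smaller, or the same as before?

Adding B (aq), a reactant, drives the reaction to the right.
Adding inert gas at constant total pressure expands the volume and lowers every reacting partial pressure. With Δn_gas = 1 − 0 = +1, Q moves away from K toward the side with fewer gas moles, so the system shifts toward the side with more gas moles — to the right.
The net shift is to the right. G is a product, so its amount increases.

increases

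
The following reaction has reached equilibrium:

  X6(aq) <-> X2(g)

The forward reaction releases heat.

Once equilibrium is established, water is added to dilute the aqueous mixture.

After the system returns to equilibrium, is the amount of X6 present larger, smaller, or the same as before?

Dilution lowers every aqueous concentration by the same factor. Δn_aq = 0 − 1 = -1, so the system shifts toward the side with more dissolved moles — to the left.
The net shift is to the left. X6 is a reactant, so its amount increases.

increases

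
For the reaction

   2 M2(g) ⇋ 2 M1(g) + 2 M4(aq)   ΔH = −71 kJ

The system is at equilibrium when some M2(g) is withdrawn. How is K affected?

unchanged

The equilibrium constant depends only on temperature. This perturbation may move the position of equilibrium, but since T is unchanged, K itself is unchanged.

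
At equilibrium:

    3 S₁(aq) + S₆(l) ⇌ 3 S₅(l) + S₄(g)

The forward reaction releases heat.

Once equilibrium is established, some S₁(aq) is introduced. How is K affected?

The equilibrium constant depends only on temperature. This perturbation may move the position of equilibrium, but since T is unchanged, K itself is unchanged.

unchanged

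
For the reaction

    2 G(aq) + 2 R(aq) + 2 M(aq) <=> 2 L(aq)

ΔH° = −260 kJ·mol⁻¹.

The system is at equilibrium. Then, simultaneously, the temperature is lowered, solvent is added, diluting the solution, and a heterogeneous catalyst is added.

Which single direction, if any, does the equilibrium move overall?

The forward reaction is exothermic. Lowering T favours the exothermic direction — shift to the right.
Dilution lowers every aqueous concentration by the same factor. Δn_aq = 2 − 6 = -4, so the system shifts toward the side with more dissolved moles — to the left.
A catalyst speeds both forward and reverse rates equally; it changes neither Q nor K — no shift from this change.
The individual effects push in opposite directions; without quantitative information the net direction cannot be determined.

cannot be determined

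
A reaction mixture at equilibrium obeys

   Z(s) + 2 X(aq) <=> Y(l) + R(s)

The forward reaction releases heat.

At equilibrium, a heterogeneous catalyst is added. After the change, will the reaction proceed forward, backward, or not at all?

no shift

A catalyst speeds both forward and reverse rates equally; it changes neither Q nor K — no shift from this change.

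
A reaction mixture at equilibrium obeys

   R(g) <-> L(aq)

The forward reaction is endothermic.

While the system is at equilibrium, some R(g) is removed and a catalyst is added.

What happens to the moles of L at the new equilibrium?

decreases

Removing R (g), a reactant, drives the reaction to the left.
A catalyst speeds both forward and reverse rates equally; it changes neither Q nor K — no shift from this change.
The net shift is to the left. L is a product, so its amount decreases.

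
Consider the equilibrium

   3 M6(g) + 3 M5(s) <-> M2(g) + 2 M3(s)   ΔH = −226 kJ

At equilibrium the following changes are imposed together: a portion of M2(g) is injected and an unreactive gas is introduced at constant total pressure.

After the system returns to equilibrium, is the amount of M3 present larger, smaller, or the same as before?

decreases

Adding M2 (g), a product, drives the reaction to the left.
Adding inert gas at constant total pressure expands the volume and lowers every reacting partial pressure. With Δn_gas = 1 − 3 = -2, Q moves away from K toward the side with fewer gas moles, so the system shifts toward the side with more gas moles — to the left.
The net shift is to the left. M3 is a product, so its amount decreases.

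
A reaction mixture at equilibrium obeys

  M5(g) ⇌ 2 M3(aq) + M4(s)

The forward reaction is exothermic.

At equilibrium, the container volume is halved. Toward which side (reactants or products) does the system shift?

right

Gas moles: reactants 1, products 0 (Δn_gas = -1). Compression shifts the system toward the side with fewer moles of gas — to the right.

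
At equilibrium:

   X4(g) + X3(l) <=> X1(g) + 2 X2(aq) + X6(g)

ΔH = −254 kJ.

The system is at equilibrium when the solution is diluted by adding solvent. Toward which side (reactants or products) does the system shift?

right

Dilution lowers every aqueous concentration by the same factor. Δn_aq = 2 − 0 = +2, so the system shifts toward the side with more dissolved moles — to the right.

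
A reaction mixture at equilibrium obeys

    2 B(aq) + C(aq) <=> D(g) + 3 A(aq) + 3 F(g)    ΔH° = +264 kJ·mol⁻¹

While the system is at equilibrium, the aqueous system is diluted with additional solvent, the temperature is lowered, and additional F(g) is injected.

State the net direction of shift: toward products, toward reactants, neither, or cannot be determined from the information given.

Dilution scales every aqueous concentration by the same factor. Δn_aq = 3 − 3 = 0, so Q is unchanged — no shift.
The forward reaction is endothermic. Lowering T favours the exothermic direction — shift to the left.
Adding F (g), a product, drives the reaction to the left.
Only the nonzero effect(s) matter; the net shift is to the left.

left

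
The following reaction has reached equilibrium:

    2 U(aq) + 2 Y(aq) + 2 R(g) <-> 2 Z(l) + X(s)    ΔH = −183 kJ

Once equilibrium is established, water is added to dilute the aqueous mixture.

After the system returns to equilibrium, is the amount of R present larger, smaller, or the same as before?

increases

Dilution lowers every aqueous concentration by the same factor. Δn_aq = 0 − 4 = -4, so the system shifts toward the side with more dissolved moles — to the left.
The net shift is to the left. R is a reactant, so its amount increases.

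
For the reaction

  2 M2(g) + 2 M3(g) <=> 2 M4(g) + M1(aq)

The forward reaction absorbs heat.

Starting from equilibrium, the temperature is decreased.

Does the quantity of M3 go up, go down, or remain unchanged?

The forward reaction is endothermic. Lowering T favours the exothermic direction — shift to the left.
The net shift is to the left. M3 is a reactant, so its amount increases.

increases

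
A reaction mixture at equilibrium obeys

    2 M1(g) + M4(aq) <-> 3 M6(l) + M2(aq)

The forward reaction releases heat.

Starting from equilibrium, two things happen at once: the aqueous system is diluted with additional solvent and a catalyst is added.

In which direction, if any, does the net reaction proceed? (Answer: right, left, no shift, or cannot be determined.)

no shift

Dilution scales every aqueous concentration by the same factor. Δn_aq = 1 − 1 = 0, so Q is unchanged — no shift.
A catalyst speeds both forward and reverse rates equally; it changes neither Q nor K — no shift from this change.
None of the changes alters Q relative to K, so there is no net shift.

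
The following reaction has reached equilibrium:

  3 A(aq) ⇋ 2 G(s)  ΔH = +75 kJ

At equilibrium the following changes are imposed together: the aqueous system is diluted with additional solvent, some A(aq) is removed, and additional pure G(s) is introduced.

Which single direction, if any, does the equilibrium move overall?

Dilution lowers every aqueous concentration by the same factor. Δn_aq = 0 − 3 = -3, so the system shifts toward the side with more dissolved moles — to the left.
Removing A (aq), a reactant, drives the reaction to the left.
G is a pure solid; its activity is 1 regardless of amount, so Q is unaffected — no shift from this change.
Only the nonzero effect(s) matter; the net shift is to the left.

left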